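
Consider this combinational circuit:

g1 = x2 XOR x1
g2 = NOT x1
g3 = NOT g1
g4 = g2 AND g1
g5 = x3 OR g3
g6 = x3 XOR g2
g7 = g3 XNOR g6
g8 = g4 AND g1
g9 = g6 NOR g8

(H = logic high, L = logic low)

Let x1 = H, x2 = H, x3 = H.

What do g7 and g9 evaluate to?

g7 = H; g9 = L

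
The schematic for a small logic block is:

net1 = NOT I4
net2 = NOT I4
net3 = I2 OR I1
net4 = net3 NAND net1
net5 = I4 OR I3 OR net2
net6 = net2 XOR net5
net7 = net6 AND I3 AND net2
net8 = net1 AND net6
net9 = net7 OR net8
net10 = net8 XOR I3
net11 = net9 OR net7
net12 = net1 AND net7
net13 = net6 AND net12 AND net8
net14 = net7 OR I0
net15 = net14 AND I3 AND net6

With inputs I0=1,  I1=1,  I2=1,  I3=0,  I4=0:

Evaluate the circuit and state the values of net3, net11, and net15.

net3 = 1  net11 = 0  net15 = 0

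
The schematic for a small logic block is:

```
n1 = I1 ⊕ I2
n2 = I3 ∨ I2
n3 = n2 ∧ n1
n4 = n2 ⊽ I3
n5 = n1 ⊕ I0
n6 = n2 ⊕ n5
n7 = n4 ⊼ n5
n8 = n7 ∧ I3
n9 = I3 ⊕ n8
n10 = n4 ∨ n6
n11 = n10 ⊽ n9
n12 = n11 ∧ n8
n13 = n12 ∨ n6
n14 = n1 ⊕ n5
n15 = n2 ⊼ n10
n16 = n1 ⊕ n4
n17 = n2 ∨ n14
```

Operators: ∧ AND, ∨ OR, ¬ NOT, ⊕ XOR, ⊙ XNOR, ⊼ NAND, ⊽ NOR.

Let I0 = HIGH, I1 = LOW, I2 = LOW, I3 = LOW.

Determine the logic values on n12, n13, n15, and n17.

n12 = LOW, n13 = HIGH, n15 = HIGH, n17 = HIGH

n1 = I1 XOR I2 = LOW XOR LOW = LOW
n2 = I3 OR I2 = LOW OR LOW = LOW
n4 = n2 NOR I3 = LOW NOR LOW = HIGH
n5 = n1 XOR I0 = LOW XOR HIGH = HIGH
n6 = n2 XOR n5 = LOW XOR HIGH = HIGH
n7 = n4 NAND n5 = HIGH NAND HIGH = LOW
n8 = n7 AND I3 = LOW AND LOW = LOW
n9 = I3 XOR n8 = LOW XOR LOW = LOW
n10 = n4 OR n6 = HIGH OR HIGH = HIGH
n11 = n10 NOR n9 = HIGH NOR LOW = LOW
n12 = n11 AND n8 = LOW AND LOW = LOW
n13 = n12 OR n6 = LOW OR HIGH = HIGH
n14 = n1 XOR n5 = LOW XOR HIGH = HIGH
n15 = n2 NAND n10 = LOW NAND HIGH = HIGH
n17 = n2 OR n14 = LOW OR HIGH = HIGH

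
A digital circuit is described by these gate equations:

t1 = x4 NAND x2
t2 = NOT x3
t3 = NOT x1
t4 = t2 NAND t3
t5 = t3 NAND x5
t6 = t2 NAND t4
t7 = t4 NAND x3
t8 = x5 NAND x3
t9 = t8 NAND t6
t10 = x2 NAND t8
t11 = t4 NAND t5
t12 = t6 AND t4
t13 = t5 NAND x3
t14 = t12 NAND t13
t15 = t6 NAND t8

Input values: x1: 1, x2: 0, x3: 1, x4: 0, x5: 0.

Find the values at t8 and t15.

t2 = NOT x3 = NOT 1 = 0
t3 = NOT x1 = NOT 1 = 0
t4 = t2 NAND t3 = 0 NAND 0 = 1
t6 = t2 NAND t4 = 0 NAND 1 = 1
t8 = x5 NAND x3 = 0 NAND 1 = 1
t15 = t6 NAND t8 = 1 NAND 1 = 0

t8 = 1, t15 = 0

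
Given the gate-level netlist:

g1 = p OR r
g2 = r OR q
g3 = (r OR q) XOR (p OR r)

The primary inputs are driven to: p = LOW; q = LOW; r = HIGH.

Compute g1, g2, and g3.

g1 = HIGH, g2 = HIGH, g3 = LOW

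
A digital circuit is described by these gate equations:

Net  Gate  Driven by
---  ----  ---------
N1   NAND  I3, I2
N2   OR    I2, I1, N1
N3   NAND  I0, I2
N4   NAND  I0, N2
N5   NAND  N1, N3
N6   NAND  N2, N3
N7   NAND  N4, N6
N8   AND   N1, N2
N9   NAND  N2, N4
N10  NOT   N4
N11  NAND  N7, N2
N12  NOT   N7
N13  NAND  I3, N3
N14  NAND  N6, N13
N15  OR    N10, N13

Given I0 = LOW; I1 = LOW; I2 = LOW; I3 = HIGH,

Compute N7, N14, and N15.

N1 = I3 NAND I2 = HIGH NAND LOW = HIGH
N2 = I2 OR I1 OR N1 = LOW OR LOW OR HIGH = HIGH
N3 = I0 NAND I2 = LOW NAND LOW = HIGH
N4 = I0 NAND N2 = LOW NAND HIGH = HIGH
N6 = N2 NAND N3 = HIGH NAND HIGH = LOW
N7 = N4 NAND N6 = HIGH NAND LOW = HIGH
N10 = NOT N4 = NOT HIGH = LOW
N13 = I3 NAND N3 = HIGH NAND HIGH = LOW
N14 = N6 NAND N13 = LOW NAND LOW = HIGH
N15 = N10 OR N13 = LOW OR LOW = LOW

N7 = HIGH, N14 = HIGH, N15 = LOW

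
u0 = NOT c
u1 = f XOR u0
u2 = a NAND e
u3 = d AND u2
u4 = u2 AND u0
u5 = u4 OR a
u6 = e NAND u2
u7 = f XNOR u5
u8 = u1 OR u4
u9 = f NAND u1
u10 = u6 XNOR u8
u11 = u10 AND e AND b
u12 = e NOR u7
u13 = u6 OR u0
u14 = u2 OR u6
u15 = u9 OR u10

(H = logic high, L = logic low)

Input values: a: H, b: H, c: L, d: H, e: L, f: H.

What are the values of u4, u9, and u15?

u0 = NOT c = NOT L = H
u1 = f XOR u0 = H XOR H = L
u2 = a NAND e = H NAND L = H
u4 = u2 AND u0 = H AND H = H
u6 = e NAND u2 = L NAND H = H
u8 = u1 OR u4 = L OR H = H
u9 = f NAND u1 = H NAND L = H
u10 = u6 XNOR u8 = H XNOR H = H
u15 = u9 OR u10 = H OR H = H

u4 = H  u9 = H  u15 = H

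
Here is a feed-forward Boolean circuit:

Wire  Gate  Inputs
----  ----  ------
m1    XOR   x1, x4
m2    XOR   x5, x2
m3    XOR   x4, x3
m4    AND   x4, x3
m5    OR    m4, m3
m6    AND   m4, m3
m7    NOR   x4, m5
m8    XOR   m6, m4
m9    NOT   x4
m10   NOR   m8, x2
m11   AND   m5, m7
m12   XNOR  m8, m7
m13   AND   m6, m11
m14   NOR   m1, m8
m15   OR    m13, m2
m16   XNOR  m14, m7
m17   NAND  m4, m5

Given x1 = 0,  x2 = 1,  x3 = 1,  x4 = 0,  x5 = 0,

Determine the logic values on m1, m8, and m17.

m1 = 0; m8 = 0; m17 = 1

m1 = x1 XOR x4 = 0 XOR 0 = 0
m3 = x4 XOR x3 = 0 XOR 1 = 1
m4 = x4 AND x3 = 0 AND 1 = 0
m5 = m4 OR m3 = 0 OR 1 = 1
m6 = m4 AND m3 = 0 AND 1 = 0
m8 = m6 XOR m4 = 0 XOR 0 = 0
m17 = m4 NAND m5 = 0 NAND 1 = 1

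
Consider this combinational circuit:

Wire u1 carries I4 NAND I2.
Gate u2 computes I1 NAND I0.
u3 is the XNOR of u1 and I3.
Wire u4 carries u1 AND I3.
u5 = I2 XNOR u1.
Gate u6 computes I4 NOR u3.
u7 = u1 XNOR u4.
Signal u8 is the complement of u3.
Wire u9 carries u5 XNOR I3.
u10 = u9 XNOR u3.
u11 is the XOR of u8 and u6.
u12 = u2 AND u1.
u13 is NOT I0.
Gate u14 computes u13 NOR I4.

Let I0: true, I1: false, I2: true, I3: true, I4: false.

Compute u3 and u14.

u3 = true, u14 = true

u1 = I4 NAND I2 = false NAND true = true
u3 = u1 XNOR I3 = true XNOR true = true
u13 = NOT I0 = NOT true = false
u14 = u13 NOR I4 = false NOR false = true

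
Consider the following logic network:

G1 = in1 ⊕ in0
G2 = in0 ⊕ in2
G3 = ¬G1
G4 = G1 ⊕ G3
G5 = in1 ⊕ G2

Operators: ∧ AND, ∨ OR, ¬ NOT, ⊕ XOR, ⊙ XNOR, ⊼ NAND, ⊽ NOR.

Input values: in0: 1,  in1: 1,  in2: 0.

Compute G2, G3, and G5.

G2 = 1; G3 = 1; G5 = 0

G1 = in1 XOR in0 = 1 XOR 1 = 0
G2 = in0 XOR in2 = 1 XOR 0 = 1
G3 = NOT G1 = NOT 0 = 1
G5 = in1 XOR G2 = 1 XOR 1 = 0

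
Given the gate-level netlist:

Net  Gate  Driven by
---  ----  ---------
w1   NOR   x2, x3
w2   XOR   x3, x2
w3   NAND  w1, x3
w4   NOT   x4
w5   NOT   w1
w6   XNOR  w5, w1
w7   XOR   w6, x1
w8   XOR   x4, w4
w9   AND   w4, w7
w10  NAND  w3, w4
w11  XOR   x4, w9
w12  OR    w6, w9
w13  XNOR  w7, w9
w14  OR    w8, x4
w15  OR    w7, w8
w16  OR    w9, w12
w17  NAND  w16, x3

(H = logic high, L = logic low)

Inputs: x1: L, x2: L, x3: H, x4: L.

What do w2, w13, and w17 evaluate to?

w1 = x2 NOR x3 = L NOR H = L
w2 = x3 XOR x2 = H XOR L = H
w4 = NOT x4 = NOT L = H
w5 = NOT w1 = NOT L = H
w6 = w5 XNOR w1 = H XNOR L = L
w7 = w6 XOR x1 = L XOR L = L
w9 = w4 AND w7 = H AND L = L
w12 = w6 OR w9 = L OR L = L
w13 = w7 XNOR w9 = L XNOR L = H
w16 = w9 OR w12 = L OR L = L
w17 = w16 NAND x3 = L NAND H = H

w2 = H, w13 = H, w17 = H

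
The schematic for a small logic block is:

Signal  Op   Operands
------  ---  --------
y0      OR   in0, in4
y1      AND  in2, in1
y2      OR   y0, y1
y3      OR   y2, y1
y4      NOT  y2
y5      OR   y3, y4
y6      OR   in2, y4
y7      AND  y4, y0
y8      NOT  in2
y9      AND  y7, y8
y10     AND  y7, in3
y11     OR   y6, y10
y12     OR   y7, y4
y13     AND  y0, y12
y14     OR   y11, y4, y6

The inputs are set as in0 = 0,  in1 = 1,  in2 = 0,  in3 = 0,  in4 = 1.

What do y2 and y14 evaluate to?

y0 = in0 OR in4 = 0 OR 1 = 1
y1 = in2 AND in1 = 0 AND 1 = 0
y2 = y0 OR y1 = 1 OR 0 = 1
y4 = NOT y2 = NOT 1 = 0
y6 = in2 OR y4 = 0 OR 0 = 0
y7 = y4 AND y0 = 0 AND 1 = 0
y10 = y7 AND in3 = 0 AND 0 = 0
y11 = y6 OR y10 = 0 OR 0 = 0
y14 = y11 OR y4 OR y6 = 0 OR 0 OR 0 = 0

y2 = 1; y14 = 0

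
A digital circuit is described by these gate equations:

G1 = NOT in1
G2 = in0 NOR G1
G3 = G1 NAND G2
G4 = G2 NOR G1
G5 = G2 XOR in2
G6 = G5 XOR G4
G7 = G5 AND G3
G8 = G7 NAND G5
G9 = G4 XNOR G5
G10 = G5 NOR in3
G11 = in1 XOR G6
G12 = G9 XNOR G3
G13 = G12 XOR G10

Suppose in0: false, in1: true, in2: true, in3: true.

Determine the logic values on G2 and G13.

G2 = true; G13 = true

G1 = NOT in1 = NOT true = false
G2 = in0 NOR G1 = false NOR false = true
G3 = G1 NAND G2 = false NAND true = true
G4 = G2 NOR G1 = true NOR false = false
G5 = G2 XOR in2 = true XOR true = false
G9 = G4 XNOR G5 = false XNOR false = true
G10 = G5 NOR in3 = false NOR true = false
G12 = G9 XNOR G3 = true XNOR true = true
G13 = G12 XOR G10 = true XOR false = true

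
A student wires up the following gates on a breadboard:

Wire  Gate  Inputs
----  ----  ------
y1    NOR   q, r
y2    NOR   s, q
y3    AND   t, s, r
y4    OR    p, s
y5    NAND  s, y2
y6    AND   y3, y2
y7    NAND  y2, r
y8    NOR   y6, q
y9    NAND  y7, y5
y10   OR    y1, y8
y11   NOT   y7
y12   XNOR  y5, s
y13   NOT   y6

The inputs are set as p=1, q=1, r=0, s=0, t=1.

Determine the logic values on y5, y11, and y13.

y5 = 1  y11 = 0  y13 = 1

y2 = s NOR q = 0 NOR 1 = 0
y3 = t AND s AND r = 1 AND 0 AND 0 = 0
y5 = s NAND y2 = 0 NAND 0 = 1
y6 = y3 AND y2 = 0 AND 0 = 0
y7 = y2 NAND r = 0 NAND 0 = 1
y11 = NOT y7 = NOT 1 = 0
y13 = NOT y6 = NOT 0 = 1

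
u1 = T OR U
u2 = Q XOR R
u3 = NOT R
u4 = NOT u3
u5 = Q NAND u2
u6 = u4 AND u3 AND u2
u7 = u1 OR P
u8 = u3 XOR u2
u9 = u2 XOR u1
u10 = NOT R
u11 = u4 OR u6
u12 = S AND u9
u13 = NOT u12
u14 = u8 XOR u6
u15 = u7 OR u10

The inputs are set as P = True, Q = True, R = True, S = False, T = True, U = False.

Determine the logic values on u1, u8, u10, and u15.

u1 = T OR U = True OR False = True
u2 = Q XOR R = True XOR True = False
u3 = NOT R = NOT True = False
u7 = u1 OR P = True OR True = True
u8 = u3 XOR u2 = False XOR False = False
u10 = NOT R = NOT True = False
u15 = u7 OR u10 = True OR False = True

u1 = True  u8 = False  u10 = False  u15 = True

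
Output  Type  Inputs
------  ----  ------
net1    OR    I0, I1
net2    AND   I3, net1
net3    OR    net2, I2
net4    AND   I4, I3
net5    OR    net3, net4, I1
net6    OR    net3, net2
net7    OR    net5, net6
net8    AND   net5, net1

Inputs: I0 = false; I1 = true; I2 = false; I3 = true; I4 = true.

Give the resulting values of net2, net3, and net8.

net2 = true  net3 = true  net8 = true

net1 = I0 OR I1 = false OR true = true
net2 = I3 AND net1 = true AND true = true
net3 = net2 OR I2 = true OR false = true
net4 = I4 AND I3 = true AND true = true
net5 = net3 OR net4 OR I1 = true OR true OR true = true
net8 = net5 AND net1 = true AND true = true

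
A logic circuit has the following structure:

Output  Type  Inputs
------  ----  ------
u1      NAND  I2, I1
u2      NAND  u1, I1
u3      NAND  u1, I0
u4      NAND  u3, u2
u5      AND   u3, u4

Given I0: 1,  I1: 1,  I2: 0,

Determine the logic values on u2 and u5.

u2 = 0  u5 = 0

u1 = I2 NAND I1 = 0 NAND 1 = 1
u2 = u1 NAND I1 = 1 NAND 1 = 0
u3 = u1 NAND I0 = 1 NAND 1 = 0
u4 = u3 NAND u2 = 0 NAND 0 = 1
u5 = u3 AND u4 = 0 AND 1 = 0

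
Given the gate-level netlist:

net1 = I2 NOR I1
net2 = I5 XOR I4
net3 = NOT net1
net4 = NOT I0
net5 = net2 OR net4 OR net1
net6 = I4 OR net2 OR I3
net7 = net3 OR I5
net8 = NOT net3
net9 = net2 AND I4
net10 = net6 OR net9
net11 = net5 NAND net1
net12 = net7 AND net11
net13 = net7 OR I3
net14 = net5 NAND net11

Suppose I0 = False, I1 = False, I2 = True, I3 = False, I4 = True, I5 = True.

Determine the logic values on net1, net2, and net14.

net1 = False, net2 = False, net14 = False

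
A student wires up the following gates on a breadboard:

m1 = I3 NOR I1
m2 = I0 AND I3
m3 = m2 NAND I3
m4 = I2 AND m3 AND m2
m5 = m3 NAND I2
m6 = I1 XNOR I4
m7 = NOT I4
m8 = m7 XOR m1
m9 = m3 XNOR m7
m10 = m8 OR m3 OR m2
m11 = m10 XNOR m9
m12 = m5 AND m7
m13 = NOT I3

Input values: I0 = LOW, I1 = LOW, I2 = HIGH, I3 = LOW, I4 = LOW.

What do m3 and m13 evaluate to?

m2 = I0 AND I3 = LOW AND LOW = LOW
m3 = m2 NAND I3 = LOW NAND LOW = HIGH
m13 = NOT I3 = NOT LOW = HIGH

m3 = HIGH, m13 = HIGH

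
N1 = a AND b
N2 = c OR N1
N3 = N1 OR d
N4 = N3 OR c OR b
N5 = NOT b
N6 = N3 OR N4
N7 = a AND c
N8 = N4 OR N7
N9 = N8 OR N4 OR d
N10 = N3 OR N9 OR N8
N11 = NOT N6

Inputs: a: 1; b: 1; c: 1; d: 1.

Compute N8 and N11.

N8 = 1, N11 = 0

N1 = a AND b = 1 AND 1 = 1
N3 = N1 OR d = 1 OR 1 = 1
N4 = N3 OR c OR b = 1 OR 1 OR 1 = 1
N6 = N3 OR N4 = 1 OR 1 = 1
N7 = a AND c = 1 AND 1 = 1
N8 = N4 OR N7 = 1 OR 1 = 1
N11 = NOT N6 = NOT 1 = 0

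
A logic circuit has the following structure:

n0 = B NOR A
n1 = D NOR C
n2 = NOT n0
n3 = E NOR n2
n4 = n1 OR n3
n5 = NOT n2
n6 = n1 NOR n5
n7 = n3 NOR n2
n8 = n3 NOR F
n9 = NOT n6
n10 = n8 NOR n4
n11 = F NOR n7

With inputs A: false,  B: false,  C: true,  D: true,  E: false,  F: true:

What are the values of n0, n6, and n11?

n0 = true  n6 = false  n11 = false

n0 = B NOR A = false NOR false = true
n1 = D NOR C = true NOR true = false
n2 = NOT n0 = NOT true = false
n3 = E NOR n2 = false NOR false = true
n5 = NOT n2 = NOT false = true
n6 = n1 NOR n5 = false NOR true = false
n7 = n3 NOR n2 = true NOR false = false
n11 = F NOR n7 = true NOR false = false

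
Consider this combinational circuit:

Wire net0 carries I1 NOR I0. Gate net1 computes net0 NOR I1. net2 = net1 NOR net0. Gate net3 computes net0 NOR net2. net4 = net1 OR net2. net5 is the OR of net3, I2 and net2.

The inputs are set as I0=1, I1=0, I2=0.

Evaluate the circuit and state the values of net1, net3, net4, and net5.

net0 = I1 NOR I0 = 0 NOR 1 = 0
net1 = net0 NOR I1 = 0 NOR 0 = 1
net2 = net1 NOR net0 = 1 NOR 0 = 0
net3 = net0 NOR net2 = 0 NOR 0 = 1
net4 = net1 OR net2 = 1 OR 0 = 1
net5 = net3 OR I2 OR net2 = 1 OR 0 OR 0 = 1

net1 = 1, net3 = 1, net4 = 1, net5 = 1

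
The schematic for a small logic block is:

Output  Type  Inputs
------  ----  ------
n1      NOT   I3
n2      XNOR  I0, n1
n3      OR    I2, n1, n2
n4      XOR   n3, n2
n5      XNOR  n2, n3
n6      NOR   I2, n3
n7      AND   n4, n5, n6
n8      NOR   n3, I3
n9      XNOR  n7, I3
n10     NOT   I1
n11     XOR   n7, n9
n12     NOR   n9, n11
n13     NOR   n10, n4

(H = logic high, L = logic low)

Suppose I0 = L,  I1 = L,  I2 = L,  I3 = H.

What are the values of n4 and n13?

n1 = NOT I3 = NOT H = L
n2 = I0 XNOR n1 = L XNOR L = H
n3 = I2 OR n1 OR n2 = L OR L OR H = H
n4 = n3 XOR n2 = H XOR H = L
n10 = NOT I1 = NOT L = H
n13 = n10 NOR n4 = H NOR L = L

n4 = L, n13 = L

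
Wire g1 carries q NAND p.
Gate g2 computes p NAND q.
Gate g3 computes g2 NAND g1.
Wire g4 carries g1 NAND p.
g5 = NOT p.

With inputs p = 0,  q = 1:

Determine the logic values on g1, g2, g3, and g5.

g1 = q NAND p = 1 NAND 0 = 1
g2 = p NAND q = 0 NAND 1 = 1
g3 = g2 NAND g1 = 1 NAND 1 = 0
g5 = NOT p = NOT 0 = 1

g1 = 1  g2 = 1  g3 = 0  g5 = 1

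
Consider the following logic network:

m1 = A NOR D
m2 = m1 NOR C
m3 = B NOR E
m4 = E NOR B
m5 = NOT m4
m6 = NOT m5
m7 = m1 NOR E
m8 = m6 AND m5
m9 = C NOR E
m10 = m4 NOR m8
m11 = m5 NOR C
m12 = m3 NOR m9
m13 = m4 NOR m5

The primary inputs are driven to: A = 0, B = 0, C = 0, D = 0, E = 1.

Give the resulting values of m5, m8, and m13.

m5 = 1, m8 = 0, m13 = 0

m4 = E NOR B = 1 NOR 0 = 0
m5 = NOT m4 = NOT 0 = 1
m6 = NOT m5 = NOT 1 = 0
m8 = m6 AND m5 = 0 AND 1 = 0
m13 = m4 NOR m5 = 0 NOR 1 = 0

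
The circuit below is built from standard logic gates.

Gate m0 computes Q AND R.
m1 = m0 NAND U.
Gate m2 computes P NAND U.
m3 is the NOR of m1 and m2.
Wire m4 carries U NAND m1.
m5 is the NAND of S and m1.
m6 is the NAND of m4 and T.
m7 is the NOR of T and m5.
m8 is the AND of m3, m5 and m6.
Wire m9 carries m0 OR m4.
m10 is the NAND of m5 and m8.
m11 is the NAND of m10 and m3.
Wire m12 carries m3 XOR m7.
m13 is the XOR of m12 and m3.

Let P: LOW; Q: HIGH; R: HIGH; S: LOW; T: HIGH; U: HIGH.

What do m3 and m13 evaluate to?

m0 = Q AND R = HIGH AND HIGH = HIGH
m1 = m0 NAND U = HIGH NAND HIGH = LOW
m2 = P NAND U = LOW NAND HIGH = HIGH
m3 = m1 NOR m2 = LOW NOR HIGH = LOW
m5 = S NAND m1 = LOW NAND LOW = HIGH
m7 = T NOR m5 = HIGH NOR HIGH = LOW
m12 = m3 XOR m7 = LOW XOR LOW = LOW
m13 = m12 XOR m3 = LOW XOR LOW = LOW

m3 = LOW; m13 = LOW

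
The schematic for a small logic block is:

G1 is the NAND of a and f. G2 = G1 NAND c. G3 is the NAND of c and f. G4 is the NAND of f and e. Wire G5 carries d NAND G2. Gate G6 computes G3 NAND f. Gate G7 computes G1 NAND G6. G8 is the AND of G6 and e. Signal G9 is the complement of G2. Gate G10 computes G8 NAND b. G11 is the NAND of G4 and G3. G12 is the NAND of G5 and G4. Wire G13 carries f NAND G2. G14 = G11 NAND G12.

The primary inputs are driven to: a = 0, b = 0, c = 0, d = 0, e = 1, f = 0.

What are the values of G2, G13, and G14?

G2 = 1, G13 = 1, G14 = 1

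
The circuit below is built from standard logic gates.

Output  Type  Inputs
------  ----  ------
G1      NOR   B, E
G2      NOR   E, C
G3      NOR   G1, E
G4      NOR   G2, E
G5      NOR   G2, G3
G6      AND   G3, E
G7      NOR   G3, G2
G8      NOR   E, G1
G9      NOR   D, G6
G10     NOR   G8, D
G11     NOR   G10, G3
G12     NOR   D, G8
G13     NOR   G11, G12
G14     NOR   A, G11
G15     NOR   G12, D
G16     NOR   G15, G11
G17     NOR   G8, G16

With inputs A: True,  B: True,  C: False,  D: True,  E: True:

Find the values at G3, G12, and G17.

G3 = False; G12 = False; G17 = True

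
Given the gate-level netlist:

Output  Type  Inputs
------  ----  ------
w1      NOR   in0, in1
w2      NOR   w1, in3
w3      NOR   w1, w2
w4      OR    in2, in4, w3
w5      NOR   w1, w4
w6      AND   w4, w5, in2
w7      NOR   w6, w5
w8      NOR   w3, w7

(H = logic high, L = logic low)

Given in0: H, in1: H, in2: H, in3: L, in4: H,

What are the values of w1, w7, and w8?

w1 = L, w7 = H, w8 = L

w1 = in0 NOR in1 = H NOR H = L
w2 = w1 NOR in3 = L NOR L = H
w3 = w1 NOR w2 = L NOR H = L
w4 = in2 OR in4 OR w3 = H OR H OR L = H
w5 = w1 NOR w4 = L NOR H = L
w6 = w4 AND w5 AND in2 = H AND L AND H = L
w7 = w6 NOR w5 = L NOR L = H
w8 = w3 NOR w7 = L NOR H = L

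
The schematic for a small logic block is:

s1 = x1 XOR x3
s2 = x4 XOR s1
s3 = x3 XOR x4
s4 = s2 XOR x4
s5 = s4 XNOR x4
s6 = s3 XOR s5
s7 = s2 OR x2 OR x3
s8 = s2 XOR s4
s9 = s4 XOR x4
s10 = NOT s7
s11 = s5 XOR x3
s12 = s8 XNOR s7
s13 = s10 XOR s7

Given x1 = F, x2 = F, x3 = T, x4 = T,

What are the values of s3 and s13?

s3 = F, s13 = T

s1 = x1 XOR x3 = F XOR T = T
s2 = x4 XOR s1 = T XOR T = F
s3 = x3 XOR x4 = T XOR T = F
s7 = s2 OR x2 OR x3 = F OR F OR T = T
s10 = NOT s7 = NOT T = F
s13 = s10 XOR s7 = F XOR T = T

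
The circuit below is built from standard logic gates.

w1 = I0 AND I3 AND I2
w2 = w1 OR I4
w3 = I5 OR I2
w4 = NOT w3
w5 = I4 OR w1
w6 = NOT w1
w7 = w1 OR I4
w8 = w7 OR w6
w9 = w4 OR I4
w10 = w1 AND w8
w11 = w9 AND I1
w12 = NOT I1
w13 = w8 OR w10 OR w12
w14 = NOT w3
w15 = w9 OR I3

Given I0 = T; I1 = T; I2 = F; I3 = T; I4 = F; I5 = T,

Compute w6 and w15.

w1 = I0 AND I3 AND I2 = T AND T AND F = F
w3 = I5 OR I2 = T OR F = T
w4 = NOT w3 = NOT T = F
w6 = NOT w1 = NOT F = T
w9 = w4 OR I4 = F OR F = F
w15 = w9 OR I3 = F OR T = T

w6 = T; w15 = T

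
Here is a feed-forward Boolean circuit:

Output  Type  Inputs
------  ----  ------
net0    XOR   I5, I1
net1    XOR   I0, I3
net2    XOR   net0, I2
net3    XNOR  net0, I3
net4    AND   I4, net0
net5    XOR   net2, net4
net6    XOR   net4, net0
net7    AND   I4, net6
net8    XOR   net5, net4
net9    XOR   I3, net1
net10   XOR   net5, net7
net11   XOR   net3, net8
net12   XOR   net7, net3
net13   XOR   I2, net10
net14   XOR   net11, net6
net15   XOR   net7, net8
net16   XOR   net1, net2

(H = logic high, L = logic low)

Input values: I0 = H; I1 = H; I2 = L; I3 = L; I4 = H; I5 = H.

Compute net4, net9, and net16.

net4 = L, net9 = H, net16 = H

net0 = I5 XOR I1 = H XOR H = L
net1 = I0 XOR I3 = H XOR L = H
net2 = net0 XOR I2 = L XOR L = L
net4 = I4 AND net0 = H AND L = L
net9 = I3 XOR net1 = L XOR H = H
net16 = net1 XOR net2 = H XOR L = H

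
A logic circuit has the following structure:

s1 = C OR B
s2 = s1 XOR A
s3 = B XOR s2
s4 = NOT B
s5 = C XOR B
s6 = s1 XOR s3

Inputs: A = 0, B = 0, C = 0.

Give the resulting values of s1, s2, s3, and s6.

s1 = 0, s2 = 0, s3 = 0, s6 = 0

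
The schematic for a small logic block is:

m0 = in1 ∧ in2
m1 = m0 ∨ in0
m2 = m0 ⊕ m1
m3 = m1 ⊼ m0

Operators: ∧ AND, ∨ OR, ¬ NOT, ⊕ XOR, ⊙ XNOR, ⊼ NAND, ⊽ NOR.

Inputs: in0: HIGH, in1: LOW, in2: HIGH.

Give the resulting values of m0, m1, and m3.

m0 = in1 AND in2 = LOW AND HIGH = LOW
m1 = m0 OR in0 = LOW OR HIGH = HIGH
m3 = m1 NAND m0 = HIGH NAND LOW = HIGH

m0 = LOW; m1 = HIGH; m3 = HIGH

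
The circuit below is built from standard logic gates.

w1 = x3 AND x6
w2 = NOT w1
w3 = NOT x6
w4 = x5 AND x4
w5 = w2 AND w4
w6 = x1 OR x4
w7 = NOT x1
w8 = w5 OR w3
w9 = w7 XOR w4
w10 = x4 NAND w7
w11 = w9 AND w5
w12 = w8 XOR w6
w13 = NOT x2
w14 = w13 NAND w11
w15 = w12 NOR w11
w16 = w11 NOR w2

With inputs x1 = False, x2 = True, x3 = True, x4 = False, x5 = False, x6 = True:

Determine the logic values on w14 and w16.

w1 = x3 AND x6 = True AND True = True
w2 = NOT w1 = NOT True = False
w4 = x5 AND x4 = False AND False = False
w5 = w2 AND w4 = False AND False = False
w7 = NOT x1 = NOT False = True
w9 = w7 XOR w4 = True XOR False = True
w11 = w9 AND w5 = True AND False = False
w13 = NOT x2 = NOT True = False
w14 = w13 NAND w11 = False NAND False = True
w16 = w11 NOR w2 = False NOR False = True

w14 = True, w16 = True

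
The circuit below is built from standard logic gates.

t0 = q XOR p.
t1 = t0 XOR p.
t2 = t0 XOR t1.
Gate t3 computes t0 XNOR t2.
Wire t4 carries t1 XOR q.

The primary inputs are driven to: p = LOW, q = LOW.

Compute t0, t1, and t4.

t0 = q XOR p = LOW XOR LOW = LOW
t1 = t0 XOR p = LOW XOR LOW = LOW
t4 = t1 XOR q = LOW XOR LOW = LOW

t0 = LOW  t1 = LOW  t4 = LOW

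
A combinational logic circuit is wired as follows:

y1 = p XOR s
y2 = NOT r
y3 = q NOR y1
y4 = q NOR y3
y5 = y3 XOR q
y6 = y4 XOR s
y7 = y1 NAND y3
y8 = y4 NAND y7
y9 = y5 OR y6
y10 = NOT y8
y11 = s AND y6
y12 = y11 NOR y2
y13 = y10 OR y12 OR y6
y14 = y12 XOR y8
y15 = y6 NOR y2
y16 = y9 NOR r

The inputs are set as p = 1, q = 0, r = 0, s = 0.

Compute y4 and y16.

y4 = 1, y16 = 0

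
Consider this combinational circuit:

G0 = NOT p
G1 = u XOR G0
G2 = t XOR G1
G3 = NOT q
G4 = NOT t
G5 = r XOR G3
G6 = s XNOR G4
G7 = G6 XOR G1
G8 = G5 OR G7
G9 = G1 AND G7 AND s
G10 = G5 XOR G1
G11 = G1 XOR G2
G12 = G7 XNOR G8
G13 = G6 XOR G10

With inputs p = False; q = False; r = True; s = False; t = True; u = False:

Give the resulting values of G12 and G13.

G0 = NOT p = NOT False = True
G1 = u XOR G0 = False XOR True = True
G3 = NOT q = NOT False = True
G4 = NOT t = NOT True = False
G5 = r XOR G3 = True XOR True = False
G6 = s XNOR G4 = False XNOR False = True
G7 = G6 XOR G1 = True XOR True = False
G8 = G5 OR G7 = False OR False = False
G10 = G5 XOR G1 = False XOR True = True
G12 = G7 XNOR G8 = False XNOR False = True
G13 = G6 XOR G10 = True XOR True = False

G12 = True; G13 = False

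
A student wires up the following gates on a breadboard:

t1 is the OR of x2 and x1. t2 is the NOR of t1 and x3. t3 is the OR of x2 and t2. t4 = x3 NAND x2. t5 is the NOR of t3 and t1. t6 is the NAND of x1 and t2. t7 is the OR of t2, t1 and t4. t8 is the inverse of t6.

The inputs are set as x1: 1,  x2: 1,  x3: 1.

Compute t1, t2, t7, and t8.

t1 = 1; t2 = 0; t7 = 1; t8 = 0

t1 = x2 OR x1 = 1 OR 1 = 1
t2 = t1 NOR x3 = 1 NOR 1 = 0
t4 = x3 NAND x2 = 1 NAND 1 = 0
t6 = x1 NAND t2 = 1 NAND 0 = 1
t7 = t2 OR t1 OR t4 = 0 OR 1 OR 0 = 1
t8 = NOT t6 = NOT 1 = 0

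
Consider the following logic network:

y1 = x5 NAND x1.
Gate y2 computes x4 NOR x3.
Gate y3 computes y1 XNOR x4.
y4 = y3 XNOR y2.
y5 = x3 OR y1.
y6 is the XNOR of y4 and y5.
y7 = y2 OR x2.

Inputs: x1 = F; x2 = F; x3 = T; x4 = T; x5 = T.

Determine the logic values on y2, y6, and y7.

y1 = x5 NAND x1 = T NAND F = T
y2 = x4 NOR x3 = T NOR T = F
y3 = y1 XNOR x4 = T XNOR T = T
y4 = y3 XNOR y2 = T XNOR F = F
y5 = x3 OR y1 = T OR T = T
y6 = y4 XNOR y5 = F XNOR T = F
y7 = y2 OR x2 = F OR F = F

y2 = F  y6 = F  y7 = F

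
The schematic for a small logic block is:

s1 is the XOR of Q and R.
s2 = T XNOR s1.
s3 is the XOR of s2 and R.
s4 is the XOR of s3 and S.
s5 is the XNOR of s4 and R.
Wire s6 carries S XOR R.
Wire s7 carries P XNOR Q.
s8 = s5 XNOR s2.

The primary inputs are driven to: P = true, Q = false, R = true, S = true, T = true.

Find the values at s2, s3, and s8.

s1 = Q XOR R = false XOR true = true
s2 = T XNOR s1 = true XNOR true = true
s3 = s2 XOR R = true XOR true = false
s4 = s3 XOR S = false XOR true = true
s5 = s4 XNOR R = true XNOR true = true
s8 = s5 XNOR s2 = true XNOR true = true

s2 = true, s3 = false, s8 = true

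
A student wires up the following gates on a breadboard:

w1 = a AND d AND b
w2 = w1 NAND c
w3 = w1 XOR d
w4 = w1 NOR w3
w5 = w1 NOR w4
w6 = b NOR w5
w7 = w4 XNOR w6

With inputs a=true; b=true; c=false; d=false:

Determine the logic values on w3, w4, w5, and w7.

w1 = a AND d AND b = true AND false AND true = false
w3 = w1 XOR d = false XOR false = false
w4 = w1 NOR w3 = false NOR false = true
w5 = w1 NOR w4 = false NOR true = false
w6 = b NOR w5 = true NOR false = false
w7 = w4 XNOR w6 = true XNOR false = false

w3 = false; w4 = true; w5 = false; w7 = false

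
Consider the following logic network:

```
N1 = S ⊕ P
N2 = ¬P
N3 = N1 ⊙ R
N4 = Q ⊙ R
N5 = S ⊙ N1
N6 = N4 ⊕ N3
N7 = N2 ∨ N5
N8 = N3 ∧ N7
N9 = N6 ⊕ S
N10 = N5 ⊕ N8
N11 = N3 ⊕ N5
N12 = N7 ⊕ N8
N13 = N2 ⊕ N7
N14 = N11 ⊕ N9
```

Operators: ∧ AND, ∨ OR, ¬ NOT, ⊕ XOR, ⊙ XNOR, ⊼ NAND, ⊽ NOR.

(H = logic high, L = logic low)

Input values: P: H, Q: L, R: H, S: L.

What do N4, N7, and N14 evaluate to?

N1 = S XOR P = L XOR H = H
N2 = NOT P = NOT H = L
N3 = N1 XNOR R = H XNOR H = H
N4 = Q XNOR R = L XNOR H = L
N5 = S XNOR N1 = L XNOR H = L
N6 = N4 XOR N3 = L XOR H = H
N7 = N2 OR N5 = L OR L = L
N9 = N6 XOR S = H XOR L = H
N11 = N3 XOR N5 = H XOR L = H
N14 = N11 XOR N9 = H XOR H = L

N4 = L, N7 = L, N14 = L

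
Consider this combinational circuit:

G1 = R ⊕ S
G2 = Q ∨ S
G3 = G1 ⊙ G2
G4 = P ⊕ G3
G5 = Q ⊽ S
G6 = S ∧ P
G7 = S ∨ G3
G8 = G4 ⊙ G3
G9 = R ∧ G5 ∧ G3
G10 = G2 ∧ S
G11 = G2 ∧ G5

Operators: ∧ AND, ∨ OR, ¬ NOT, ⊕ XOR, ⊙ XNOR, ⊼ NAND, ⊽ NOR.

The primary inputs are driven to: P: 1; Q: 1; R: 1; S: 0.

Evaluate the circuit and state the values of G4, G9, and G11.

G4 = 0  G9 = 0  G11 = 0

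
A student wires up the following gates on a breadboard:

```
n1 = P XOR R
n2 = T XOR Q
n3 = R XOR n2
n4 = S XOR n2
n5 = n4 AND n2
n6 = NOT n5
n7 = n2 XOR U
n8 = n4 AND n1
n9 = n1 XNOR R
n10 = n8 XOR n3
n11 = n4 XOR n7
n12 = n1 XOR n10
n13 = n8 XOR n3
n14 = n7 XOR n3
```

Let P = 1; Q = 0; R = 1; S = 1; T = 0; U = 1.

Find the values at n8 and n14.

n8 = 0, n14 = 0

n1 = P XOR R = 1 XOR 1 = 0
n2 = T XOR Q = 0 XOR 0 = 0
n3 = R XOR n2 = 1 XOR 0 = 1
n4 = S XOR n2 = 1 XOR 0 = 1
n7 = n2 XOR U = 0 XOR 1 = 1
n8 = n4 AND n1 = 1 AND 0 = 0
n14 = n7 XOR n3 = 1 XOR 1 = 0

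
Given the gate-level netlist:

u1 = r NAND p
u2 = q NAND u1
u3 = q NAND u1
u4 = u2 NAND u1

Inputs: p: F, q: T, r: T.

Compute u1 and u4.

u1 = T; u4 = T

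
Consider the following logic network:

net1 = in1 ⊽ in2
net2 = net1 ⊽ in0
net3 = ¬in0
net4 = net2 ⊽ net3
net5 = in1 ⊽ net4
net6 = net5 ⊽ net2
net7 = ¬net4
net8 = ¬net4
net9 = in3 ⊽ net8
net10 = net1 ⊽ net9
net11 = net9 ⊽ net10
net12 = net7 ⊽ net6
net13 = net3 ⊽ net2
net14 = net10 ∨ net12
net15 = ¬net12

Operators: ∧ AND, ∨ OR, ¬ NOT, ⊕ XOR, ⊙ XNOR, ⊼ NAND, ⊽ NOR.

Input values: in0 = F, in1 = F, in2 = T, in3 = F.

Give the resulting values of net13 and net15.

net1 = in1 NOR in2 = F NOR T = F
net2 = net1 NOR in0 = F NOR F = T
net3 = NOT in0 = NOT F = T
net4 = net2 NOR net3 = T NOR T = F
net5 = in1 NOR net4 = F NOR F = T
net6 = net5 NOR net2 = T NOR T = F
net7 = NOT net4 = NOT F = T
net12 = net7 NOR net6 = T NOR F = F
net13 = net3 NOR net2 = T NOR T = F
net15 = NOT net12 = NOT F = T

net13 = F  net15 = T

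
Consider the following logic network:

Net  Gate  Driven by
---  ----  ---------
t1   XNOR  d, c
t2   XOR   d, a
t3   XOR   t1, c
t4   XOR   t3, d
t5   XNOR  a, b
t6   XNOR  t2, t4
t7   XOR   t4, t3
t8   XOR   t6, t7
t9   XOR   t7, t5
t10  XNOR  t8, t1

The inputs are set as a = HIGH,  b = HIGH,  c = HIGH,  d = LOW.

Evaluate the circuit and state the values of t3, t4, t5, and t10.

t3 = HIGH  t4 = HIGH  t5 = HIGH  t10 = LOW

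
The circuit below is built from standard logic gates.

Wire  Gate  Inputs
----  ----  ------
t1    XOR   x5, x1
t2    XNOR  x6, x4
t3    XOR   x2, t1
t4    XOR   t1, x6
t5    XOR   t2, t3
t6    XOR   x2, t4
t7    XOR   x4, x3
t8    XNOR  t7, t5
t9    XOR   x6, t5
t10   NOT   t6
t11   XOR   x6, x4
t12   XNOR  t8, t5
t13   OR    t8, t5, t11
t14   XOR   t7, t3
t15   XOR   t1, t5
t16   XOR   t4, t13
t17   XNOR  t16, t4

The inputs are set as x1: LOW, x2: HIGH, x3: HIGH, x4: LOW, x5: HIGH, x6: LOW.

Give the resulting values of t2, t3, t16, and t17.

t1 = x5 XOR x1 = HIGH XOR LOW = HIGH
t2 = x6 XNOR x4 = LOW XNOR LOW = HIGH
t3 = x2 XOR t1 = HIGH XOR HIGH = LOW
t4 = t1 XOR x6 = HIGH XOR LOW = HIGH
t5 = t2 XOR t3 = HIGH XOR LOW = HIGH
t7 = x4 XOR x3 = LOW XOR HIGH = HIGH
t8 = t7 XNOR t5 = HIGH XNOR HIGH = HIGH
t11 = x6 XOR x4 = LOW XOR LOW = LOW
t13 = t8 OR t5 OR t11 = HIGH OR HIGH OR LOW = HIGH
t16 = t4 XOR t13 = HIGH XOR HIGH = LOW
t17 = t16 XNOR t4 = LOW XNOR HIGH = LOW

t2 = HIGH  t3 = LOW  t16 = LOW  t17 = LOW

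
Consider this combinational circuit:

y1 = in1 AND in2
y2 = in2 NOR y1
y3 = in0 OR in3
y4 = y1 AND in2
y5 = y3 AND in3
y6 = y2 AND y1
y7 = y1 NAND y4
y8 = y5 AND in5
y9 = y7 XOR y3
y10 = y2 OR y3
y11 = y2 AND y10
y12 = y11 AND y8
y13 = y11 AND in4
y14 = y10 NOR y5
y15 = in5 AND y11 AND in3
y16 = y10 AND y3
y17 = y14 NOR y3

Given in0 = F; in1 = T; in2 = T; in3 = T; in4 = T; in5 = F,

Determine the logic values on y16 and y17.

y16 = T; y17 = F

y1 = in1 AND in2 = T AND T = T
y2 = in2 NOR y1 = T NOR T = F
y3 = in0 OR in3 = F OR T = T
y5 = y3 AND in3 = T AND T = T
y10 = y2 OR y3 = F OR T = T
y14 = y10 NOR y5 = T NOR T = F
y16 = y10 AND y3 = T AND T = T
y17 = y14 NOR y3 = F NOR T = F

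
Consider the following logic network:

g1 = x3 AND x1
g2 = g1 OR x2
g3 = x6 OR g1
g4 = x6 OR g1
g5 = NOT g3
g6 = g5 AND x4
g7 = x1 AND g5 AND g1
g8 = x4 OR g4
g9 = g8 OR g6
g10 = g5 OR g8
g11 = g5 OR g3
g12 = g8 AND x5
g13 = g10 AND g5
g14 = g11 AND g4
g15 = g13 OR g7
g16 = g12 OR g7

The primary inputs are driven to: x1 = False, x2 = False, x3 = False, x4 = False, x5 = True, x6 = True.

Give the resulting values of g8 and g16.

g8 = True, g16 = True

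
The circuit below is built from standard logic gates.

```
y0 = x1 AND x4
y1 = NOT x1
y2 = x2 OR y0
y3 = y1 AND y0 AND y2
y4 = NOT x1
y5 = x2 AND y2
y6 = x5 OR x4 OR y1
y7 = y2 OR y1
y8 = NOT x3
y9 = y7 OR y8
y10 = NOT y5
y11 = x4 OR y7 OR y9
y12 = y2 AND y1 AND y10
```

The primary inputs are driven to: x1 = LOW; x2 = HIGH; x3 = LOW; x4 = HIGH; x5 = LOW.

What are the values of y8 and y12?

y8 = HIGH, y12 = LOW

y0 = x1 AND x4 = LOW AND HIGH = LOW
y1 = NOT x1 = NOT LOW = HIGH
y2 = x2 OR y0 = HIGH OR LOW = HIGH
y5 = x2 AND y2 = HIGH AND HIGH = HIGH
y8 = NOT x3 = NOT LOW = HIGH
y10 = NOT y5 = NOT HIGH = LOW
y12 = y2 AND y1 AND y10 = HIGH AND HIGH AND LOW = LOW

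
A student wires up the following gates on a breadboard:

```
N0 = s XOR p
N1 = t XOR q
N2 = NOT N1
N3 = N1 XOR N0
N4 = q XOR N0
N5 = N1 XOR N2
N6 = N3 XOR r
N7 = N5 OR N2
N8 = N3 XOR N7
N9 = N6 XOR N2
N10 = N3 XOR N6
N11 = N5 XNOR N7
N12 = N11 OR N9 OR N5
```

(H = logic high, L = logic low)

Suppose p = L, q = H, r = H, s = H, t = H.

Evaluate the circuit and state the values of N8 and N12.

N8 = L, N12 = H

N0 = s XOR p = H XOR L = H
N1 = t XOR q = H XOR H = L
N2 = NOT N1 = NOT L = H
N3 = N1 XOR N0 = L XOR H = H
N5 = N1 XOR N2 = L XOR H = H
N6 = N3 XOR r = H XOR H = L
N7 = N5 OR N2 = H OR H = H
N8 = N3 XOR N7 = H XOR H = L
N9 = N6 XOR N2 = L XOR H = H
N11 = N5 XNOR N7 = H XNOR H = H
N12 = N11 OR N9 OR N5 = H OR H OR H = H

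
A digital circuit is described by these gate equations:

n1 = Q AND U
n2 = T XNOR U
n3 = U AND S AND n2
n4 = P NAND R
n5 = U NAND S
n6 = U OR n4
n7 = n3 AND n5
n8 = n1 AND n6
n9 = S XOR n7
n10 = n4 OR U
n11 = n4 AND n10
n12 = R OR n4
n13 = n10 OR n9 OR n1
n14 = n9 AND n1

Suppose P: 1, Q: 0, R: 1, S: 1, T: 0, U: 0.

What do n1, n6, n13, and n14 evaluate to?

n1 = 0  n6 = 0  n13 = 1  n14 = 0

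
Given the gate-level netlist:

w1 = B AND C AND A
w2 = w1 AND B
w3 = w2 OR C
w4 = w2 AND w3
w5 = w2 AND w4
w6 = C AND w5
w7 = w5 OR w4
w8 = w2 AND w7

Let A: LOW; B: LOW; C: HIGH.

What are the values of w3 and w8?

w3 = HIGH; w8 = LOW

w1 = B AND C AND A = LOW AND HIGH AND LOW = LOW
w2 = w1 AND B = LOW AND LOW = LOW
w3 = w2 OR C = LOW OR HIGH = HIGH
w4 = w2 AND w3 = LOW AND HIGH = LOW
w5 = w2 AND w4 = LOW AND LOW = LOW
w7 = w5 OR w4 = LOW OR LOW = LOW
w8 = w2 AND w7 = LOW AND LOW = LOW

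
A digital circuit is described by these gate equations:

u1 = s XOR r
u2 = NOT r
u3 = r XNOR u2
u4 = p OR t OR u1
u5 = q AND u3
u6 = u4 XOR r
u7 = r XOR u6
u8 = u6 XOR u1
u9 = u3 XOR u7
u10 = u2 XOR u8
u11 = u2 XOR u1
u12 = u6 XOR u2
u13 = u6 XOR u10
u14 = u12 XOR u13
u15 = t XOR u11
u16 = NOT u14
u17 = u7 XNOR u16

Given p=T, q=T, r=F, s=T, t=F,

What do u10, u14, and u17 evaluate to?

u10 = T, u14 = F, u17 = T

u1 = s XOR r = T XOR F = T
u2 = NOT r = NOT F = T
u4 = p OR t OR u1 = T OR F OR T = T
u6 = u4 XOR r = T XOR F = T
u7 = r XOR u6 = F XOR T = T
u8 = u6 XOR u1 = T XOR T = F
u10 = u2 XOR u8 = T XOR F = T
u12 = u6 XOR u2 = T XOR T = F
u13 = u6 XOR u10 = T XOR T = F
u14 = u12 XOR u13 = F XOR F = F
u16 = NOT u14 = NOT F = T
u17 = u7 XNOR u16 = T XNOR T = T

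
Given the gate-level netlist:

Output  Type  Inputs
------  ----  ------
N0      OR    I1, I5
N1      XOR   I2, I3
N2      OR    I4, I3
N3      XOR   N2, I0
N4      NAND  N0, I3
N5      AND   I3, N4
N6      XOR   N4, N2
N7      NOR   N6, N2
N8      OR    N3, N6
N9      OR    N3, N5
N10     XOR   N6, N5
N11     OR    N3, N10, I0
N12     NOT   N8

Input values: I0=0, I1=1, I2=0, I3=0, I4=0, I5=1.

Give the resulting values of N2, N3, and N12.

N2 = 0, N3 = 0, N12 = 0

N0 = I1 OR I5 = 1 OR 1 = 1
N2 = I4 OR I3 = 0 OR 0 = 0
N3 = N2 XOR I0 = 0 XOR 0 = 0
N4 = N0 NAND I3 = 1 NAND 0 = 1
N6 = N4 XOR N2 = 1 XOR 0 = 1
N8 = N3 OR N6 = 0 OR 1 = 1
N12 = NOT N8 = NOT 1 = 0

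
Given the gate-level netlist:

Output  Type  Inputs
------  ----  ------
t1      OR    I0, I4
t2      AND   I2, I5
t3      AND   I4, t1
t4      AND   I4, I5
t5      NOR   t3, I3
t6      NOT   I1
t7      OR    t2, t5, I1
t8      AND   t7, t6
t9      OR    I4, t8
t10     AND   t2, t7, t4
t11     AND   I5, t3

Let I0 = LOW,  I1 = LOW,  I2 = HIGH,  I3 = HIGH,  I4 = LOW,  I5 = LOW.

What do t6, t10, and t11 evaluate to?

t1 = I0 OR I4 = LOW OR LOW = LOW
t2 = I2 AND I5 = HIGH AND LOW = LOW
t3 = I4 AND t1 = LOW AND LOW = LOW
t4 = I4 AND I5 = LOW AND LOW = LOW
t5 = t3 NOR I3 = LOW NOR HIGH = LOW
t6 = NOT I1 = NOT LOW = HIGH
t7 = t2 OR t5 OR I1 = LOW OR LOW OR LOW = LOW
t10 = t2 AND t7 AND t4 = LOW AND LOW AND LOW = LOW
t11 = I5 AND t3 = LOW AND LOW = LOW

t6 = HIGH, t10 = LOW, t11 = LOW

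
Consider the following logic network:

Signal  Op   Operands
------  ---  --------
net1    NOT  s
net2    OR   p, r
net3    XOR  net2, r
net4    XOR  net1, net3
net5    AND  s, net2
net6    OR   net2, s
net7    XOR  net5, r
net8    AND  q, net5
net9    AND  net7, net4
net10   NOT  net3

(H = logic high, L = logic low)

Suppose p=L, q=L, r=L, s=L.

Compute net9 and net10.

net1 = NOT s = NOT L = H
net2 = p OR r = L OR L = L
net3 = net2 XOR r = L XOR L = L
net4 = net1 XOR net3 = H XOR L = H
net5 = s AND net2 = L AND L = L
net7 = net5 XOR r = L XOR L = L
net9 = net7 AND net4 = L AND H = L
net10 = NOT net3 = NOT L = H

net9 = L, net10 = H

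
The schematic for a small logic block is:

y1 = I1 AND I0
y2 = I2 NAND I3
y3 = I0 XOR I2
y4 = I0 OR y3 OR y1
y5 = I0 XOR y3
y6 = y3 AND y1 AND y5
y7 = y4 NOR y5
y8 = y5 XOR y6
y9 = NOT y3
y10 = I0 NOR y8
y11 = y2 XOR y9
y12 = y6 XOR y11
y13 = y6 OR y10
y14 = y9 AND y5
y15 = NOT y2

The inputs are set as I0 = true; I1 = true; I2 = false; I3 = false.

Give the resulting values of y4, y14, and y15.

y4 = true  y14 = false  y15 = false

y1 = I1 AND I0 = true AND true = true
y2 = I2 NAND I3 = false NAND false = true
y3 = I0 XOR I2 = true XOR false = true
y4 = I0 OR y3 OR y1 = true OR true OR true = true
y5 = I0 XOR y3 = true XOR true = false
y9 = NOT y3 = NOT true = false
y14 = y9 AND y5 = false AND false = false
y15 = NOT y2 = NOT true = false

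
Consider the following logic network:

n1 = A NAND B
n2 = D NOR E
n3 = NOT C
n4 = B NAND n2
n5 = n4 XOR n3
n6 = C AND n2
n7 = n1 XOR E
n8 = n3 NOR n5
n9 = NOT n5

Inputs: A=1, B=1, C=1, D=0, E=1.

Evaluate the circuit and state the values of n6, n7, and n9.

n6 = 0; n7 = 1; n9 = 0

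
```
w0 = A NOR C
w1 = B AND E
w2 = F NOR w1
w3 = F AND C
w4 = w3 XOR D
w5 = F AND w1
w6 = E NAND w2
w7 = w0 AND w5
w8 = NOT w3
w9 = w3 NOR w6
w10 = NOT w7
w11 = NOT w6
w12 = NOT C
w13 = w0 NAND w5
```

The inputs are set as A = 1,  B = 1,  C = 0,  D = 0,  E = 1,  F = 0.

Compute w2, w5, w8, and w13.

w2 = 0; w5 = 0; w8 = 1; w13 = 1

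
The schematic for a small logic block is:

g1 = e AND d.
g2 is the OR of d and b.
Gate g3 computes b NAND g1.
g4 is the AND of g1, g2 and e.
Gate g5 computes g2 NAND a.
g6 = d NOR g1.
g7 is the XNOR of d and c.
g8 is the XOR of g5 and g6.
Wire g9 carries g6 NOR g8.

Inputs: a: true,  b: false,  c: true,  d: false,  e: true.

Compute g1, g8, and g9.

g1 = false; g8 = false; g9 = false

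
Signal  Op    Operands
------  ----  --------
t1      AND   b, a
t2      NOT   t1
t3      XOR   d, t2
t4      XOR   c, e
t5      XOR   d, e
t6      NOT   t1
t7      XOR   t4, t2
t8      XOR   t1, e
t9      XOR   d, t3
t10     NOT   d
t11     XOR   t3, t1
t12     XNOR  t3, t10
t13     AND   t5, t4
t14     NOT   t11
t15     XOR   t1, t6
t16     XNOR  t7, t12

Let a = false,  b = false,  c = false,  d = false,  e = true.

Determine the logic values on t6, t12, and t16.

t1 = b AND a = false AND false = false
t2 = NOT t1 = NOT false = true
t3 = d XOR t2 = false XOR true = true
t4 = c XOR e = false XOR true = true
t6 = NOT t1 = NOT false = true
t7 = t4 XOR t2 = true XOR true = false
t10 = NOT d = NOT false = true
t12 = t3 XNOR t10 = true XNOR true = true
t16 = t7 XNOR t12 = false XNOR true = false

t6 = true, t12 = true, t16 = false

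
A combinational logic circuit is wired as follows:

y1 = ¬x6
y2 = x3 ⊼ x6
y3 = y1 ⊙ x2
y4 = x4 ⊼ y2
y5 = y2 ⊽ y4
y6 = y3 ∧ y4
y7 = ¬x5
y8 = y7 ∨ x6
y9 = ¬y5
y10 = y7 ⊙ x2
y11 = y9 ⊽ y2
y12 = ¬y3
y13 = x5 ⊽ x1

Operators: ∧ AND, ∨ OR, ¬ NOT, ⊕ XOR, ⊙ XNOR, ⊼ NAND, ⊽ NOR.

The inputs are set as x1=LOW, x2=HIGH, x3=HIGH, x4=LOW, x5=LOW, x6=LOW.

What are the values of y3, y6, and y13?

y1 = NOT x6 = NOT LOW = HIGH
y2 = x3 NAND x6 = HIGH NAND LOW = HIGH
y3 = y1 XNOR x2 = HIGH XNOR HIGH = HIGH
y4 = x4 NAND y2 = LOW NAND HIGH = HIGH
y6 = y3 AND y4 = HIGH AND HIGH = HIGH
y13 = x5 NOR x1 = LOW NOR LOW = HIGH

y3 = HIGH  y6 = HIGH  y13 = HIGH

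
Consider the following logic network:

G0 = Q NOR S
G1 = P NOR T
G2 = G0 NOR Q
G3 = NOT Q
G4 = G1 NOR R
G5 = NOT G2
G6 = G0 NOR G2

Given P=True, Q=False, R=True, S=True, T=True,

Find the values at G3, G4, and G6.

G3 = True, G4 = False, G6 = False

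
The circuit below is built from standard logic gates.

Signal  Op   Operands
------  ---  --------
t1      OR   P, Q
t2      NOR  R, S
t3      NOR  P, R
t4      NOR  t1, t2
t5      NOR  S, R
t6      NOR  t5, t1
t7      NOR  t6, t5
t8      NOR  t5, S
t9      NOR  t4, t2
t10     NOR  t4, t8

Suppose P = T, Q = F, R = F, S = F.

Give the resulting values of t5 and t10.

t1 = P OR Q = T OR F = T
t2 = R NOR S = F NOR F = T
t4 = t1 NOR t2 = T NOR T = F
t5 = S NOR R = F NOR F = T
t8 = t5 NOR S = T NOR F = F
t10 = t4 NOR t8 = F NOR F = T

t5 = T  t10 = T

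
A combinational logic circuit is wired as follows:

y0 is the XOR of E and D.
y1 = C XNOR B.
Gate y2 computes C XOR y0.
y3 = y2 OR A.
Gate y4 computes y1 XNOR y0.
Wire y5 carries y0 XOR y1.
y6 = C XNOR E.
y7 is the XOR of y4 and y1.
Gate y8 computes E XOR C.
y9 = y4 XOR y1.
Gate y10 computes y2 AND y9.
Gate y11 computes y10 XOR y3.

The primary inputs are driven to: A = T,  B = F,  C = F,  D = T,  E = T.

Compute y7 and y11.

y7 = T  y11 = T

y0 = E XOR D = T XOR T = F
y1 = C XNOR B = F XNOR F = T
y2 = C XOR y0 = F XOR F = F
y3 = y2 OR A = F OR T = T
y4 = y1 XNOR y0 = T XNOR F = F
y7 = y4 XOR y1 = F XOR T = T
y9 = y4 XOR y1 = F XOR T = T
y10 = y2 AND y9 = F AND T = F
y11 = y10 XOR y3 = F XOR T = T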